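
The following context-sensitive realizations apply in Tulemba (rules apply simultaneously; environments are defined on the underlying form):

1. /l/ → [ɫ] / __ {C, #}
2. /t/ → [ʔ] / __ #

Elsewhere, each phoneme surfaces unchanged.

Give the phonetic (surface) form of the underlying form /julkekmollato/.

/j/ (word-initial) is unaffected → [j].
/u/ stays [u].
/l/ — between /u/ and /k/, word-finally or immediately before a consonant — surfaces as [ɫ] (rule 1).
/k/ (between /l/ and /e/) is unaffected → [k].
/e/ (between /k/ and /k/): no rule targets it → [e].
/k/ (between /e/ and /m/): no rule targets it → [k].
/m/ (between /k/ and /o/) is unaffected → [m].
/o/ — not in any rule's target class → [o].
/l/ — between /o/ and /l/, word-finally or immediately before a consonant — surfaces as [ɫ] (rule 1).
/l/ (between /l/ and /a/): rule 1 targets it, but not word-finally or immediately before a consonant → unchanged [l].
/a/ — not in any rule's target class → [a].
/t/ (between /a/ and /o/): rule 2 targets it, but not word-finally → unchanged [t].
/o/ — not in any rule's target class → [o].

[juɫkekmoɫlato]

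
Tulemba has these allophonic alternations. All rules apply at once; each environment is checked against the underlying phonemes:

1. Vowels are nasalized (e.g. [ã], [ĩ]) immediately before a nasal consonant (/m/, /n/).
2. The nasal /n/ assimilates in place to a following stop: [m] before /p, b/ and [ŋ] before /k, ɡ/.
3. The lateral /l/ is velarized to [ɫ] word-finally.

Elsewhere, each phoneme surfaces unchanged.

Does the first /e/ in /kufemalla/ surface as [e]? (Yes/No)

No

Rule 1 applies to /e/ (between /f/ and /m/: before a nasal consonant) → [ẽ].
The actual realization is [ẽ], not [e].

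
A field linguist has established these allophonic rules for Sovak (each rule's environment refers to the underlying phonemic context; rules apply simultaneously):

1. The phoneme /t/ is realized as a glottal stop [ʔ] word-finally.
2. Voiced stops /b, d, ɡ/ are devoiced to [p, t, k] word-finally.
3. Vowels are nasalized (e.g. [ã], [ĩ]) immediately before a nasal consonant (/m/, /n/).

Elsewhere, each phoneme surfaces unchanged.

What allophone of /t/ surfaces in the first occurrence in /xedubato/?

/t/ — between /a/ and /o/; rule 1 does not apply here → [t].

[t]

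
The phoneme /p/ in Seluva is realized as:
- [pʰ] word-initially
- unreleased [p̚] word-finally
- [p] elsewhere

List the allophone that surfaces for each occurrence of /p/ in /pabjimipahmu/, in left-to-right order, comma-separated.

[pʰ], [p]

Occurrence 1 (position 1): word-initially → [pʰ].
Occurrence 2 (position 8): no conditioning environment matches → elsewhere allophone [p].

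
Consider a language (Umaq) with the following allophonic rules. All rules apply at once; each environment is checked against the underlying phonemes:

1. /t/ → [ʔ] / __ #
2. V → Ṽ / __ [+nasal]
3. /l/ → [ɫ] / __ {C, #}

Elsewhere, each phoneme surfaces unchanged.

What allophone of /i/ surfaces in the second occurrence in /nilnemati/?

[i]

/i/ (word-final): rule 2 targets it, but not before a nasal consonant → unchanged [i].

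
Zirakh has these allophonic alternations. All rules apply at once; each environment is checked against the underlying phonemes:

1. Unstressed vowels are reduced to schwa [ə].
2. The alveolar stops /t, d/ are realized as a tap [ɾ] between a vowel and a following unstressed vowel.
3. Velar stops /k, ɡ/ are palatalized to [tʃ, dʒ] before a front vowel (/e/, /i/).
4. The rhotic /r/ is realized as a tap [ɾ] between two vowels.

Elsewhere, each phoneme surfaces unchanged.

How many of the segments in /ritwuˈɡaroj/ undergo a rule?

4

Segments that undergo a rule: /i/ → [ə] (rule 1); /u/ → [ə] (rule 1); /r/ → [ɾ] (rule 4); /o/ → [ə] (rule 1).
All other segments surface unchanged.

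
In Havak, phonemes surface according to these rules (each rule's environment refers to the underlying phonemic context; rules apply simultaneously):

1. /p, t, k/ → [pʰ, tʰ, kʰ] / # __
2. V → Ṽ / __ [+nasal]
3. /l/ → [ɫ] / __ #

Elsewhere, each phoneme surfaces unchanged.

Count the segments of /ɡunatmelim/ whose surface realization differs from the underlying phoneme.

Segments that undergo a rule: /u/ → [ũ] (rule 2); /i/ → [ĩ] (rule 2).
All other segments surface unchanged.

2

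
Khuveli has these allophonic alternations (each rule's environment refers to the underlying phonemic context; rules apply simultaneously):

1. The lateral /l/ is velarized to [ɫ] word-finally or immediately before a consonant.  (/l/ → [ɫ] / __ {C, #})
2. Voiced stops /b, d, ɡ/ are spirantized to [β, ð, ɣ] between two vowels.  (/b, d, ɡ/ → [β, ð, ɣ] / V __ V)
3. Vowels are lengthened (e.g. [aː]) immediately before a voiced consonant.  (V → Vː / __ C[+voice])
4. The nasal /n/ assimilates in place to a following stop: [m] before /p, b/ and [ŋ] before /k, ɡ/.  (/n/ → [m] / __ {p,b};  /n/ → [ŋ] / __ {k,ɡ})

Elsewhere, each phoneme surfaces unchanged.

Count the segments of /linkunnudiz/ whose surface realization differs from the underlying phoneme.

6

Segments that undergo a rule: /i/ → [iː] (rule 3); /n/ → [ŋ] (rule 4); /u/ → [uː] (rule 3); /u/ → [uː] (rule 3); /d/ → [ð] (rule 2); /i/ → [iː] (rule 3).
All other segments surface unchanged.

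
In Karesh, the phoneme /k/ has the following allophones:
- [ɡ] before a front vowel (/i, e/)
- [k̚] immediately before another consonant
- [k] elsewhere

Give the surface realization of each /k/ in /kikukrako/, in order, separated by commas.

Occurrence 1 (position 1): before a front vowel (/i, e/) → [ɡ].
Occurrence 2 (position 3): no conditioning environment matches → elsewhere allophone [k].
Occurrence 3 (position 5): immediately before another consonant → [k̚].
Occurrence 4 (position 8): no conditioning environment matches → elsewhere allophone [k].

[ɡ], [k], [k̚], [k]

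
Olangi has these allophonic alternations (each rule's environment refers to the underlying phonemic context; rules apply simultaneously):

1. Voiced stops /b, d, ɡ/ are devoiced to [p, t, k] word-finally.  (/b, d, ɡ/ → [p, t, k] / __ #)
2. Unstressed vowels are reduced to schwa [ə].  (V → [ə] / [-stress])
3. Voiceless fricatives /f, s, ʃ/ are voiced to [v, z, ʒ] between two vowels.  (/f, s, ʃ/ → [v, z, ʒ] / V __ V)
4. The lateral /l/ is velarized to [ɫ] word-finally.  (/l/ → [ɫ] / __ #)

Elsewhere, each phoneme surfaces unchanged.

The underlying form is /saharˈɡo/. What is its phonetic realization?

[səhərˈɡo]

/s/ (word-initial) is in the target of rule 3 but the environment (between two vowels) is not met → [s].
/a/ (between /s/ and /h/): in an unstressed syllable, so rule 2 applies → [ə].
/a/ meets the environment for rule 2 (in an unstressed syllable) → [ə].
/ɡ/ (between /r/ and /o/) is in the target of rule 1 but the environment (word-finally) is not met → [ɡ].
/o/ (word-final) fails the environment for rule 2, so it stays [o].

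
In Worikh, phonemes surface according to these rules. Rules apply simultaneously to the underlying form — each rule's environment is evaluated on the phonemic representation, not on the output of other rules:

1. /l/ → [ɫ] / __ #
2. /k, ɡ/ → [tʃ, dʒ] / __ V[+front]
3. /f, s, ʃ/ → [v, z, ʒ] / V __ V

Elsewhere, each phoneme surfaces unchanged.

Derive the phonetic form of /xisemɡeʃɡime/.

[xizemdʒeʃdʒime]

/x/ (word-initial) is unaffected → [x].
/i/ — not in any rule's target class → [i].
/s/ (between /i/ and /e/): between two vowels, so rule 3 applies → [z].
/e/ — not in any rule's target class → [e].
/m/ (between /e/ and /ɡ/): no rule targets it → [m].
/ɡ/ (between /m/ and /e/): before a front vowel, so rule 2 applies → [dʒ].
/e/ — not in any rule's target class → [e].
/ʃ/ — between /e/ and /ɡ/; rule 3 does not apply here → [ʃ].
/ɡ/ (between /ʃ/ and /i/) occurs before a front vowel → [dʒ] by rule 2.
/i/ stays [i].
/m/ stays [m].
/e/ — not in any rule's target class → [e].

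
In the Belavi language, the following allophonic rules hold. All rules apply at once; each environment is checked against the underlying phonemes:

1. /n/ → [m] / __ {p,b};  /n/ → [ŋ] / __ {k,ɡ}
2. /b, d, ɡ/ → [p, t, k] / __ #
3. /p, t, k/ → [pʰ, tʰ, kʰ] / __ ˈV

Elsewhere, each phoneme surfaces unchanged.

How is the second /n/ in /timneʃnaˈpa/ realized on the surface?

[n]

/n/ (between /ʃ/ and /a/): rule 1 targets it, but not before a labial or velar stop → unchanged [n].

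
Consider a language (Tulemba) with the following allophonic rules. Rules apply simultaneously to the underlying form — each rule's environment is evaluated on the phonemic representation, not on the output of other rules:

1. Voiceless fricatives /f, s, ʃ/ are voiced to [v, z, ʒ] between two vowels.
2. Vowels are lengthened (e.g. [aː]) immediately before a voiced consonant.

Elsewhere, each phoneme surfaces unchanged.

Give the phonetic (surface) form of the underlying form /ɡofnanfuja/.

[ɡofnaːnfuːja]

/ɡ/ — not in any rule's target class → [ɡ].
/o/ (between /ɡ/ and /f/) is in the target of rule 2 but the environment (before a voiced consonant) is not met → [o].
/f/ (between /o/ and /n/) is in the target of rule 1 but the environment (between two vowels) is not met → [f].
/n/ (between /f/ and /a/): no rule targets it → [n].
Rule 2 applies to /a/ (between /n/ and /n/: before a voiced consonant) → [aː].
/n/ stays [n].
/f/ (between /n/ and /u/) is in the target of rule 1 but the environment (between two vowels) is not met → [f].
/u/ (between /f/ and /j/) occurs before a voiced consonant → [uː] by rule 2.
/j/ (between /u/ and /a/): no rule targets it → [j].
/a/ (word-final) is in the target of rule 2 but the environment (before a voiced consonant) is not met → [a].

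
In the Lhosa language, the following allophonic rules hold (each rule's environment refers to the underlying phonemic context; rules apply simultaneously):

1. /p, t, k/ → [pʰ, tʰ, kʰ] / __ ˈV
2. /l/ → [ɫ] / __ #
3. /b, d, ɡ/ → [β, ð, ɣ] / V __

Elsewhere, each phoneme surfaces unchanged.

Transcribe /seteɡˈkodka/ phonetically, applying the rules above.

/t/ (between /e/ and /e/) is in the target of rule 1 but the environment (immediately before a stressed vowel) is not met → [t].
/ɡ/ (between /e/ and /k/) occurs immediately after a vowel → [ɣ] by rule 3.
Rule 1 applies to /k/ (between /ɡ/ and /o/: immediately before a stressed vowel) → [kʰ].
/d/ — between /o/ and /k/, immediately after a vowel — surfaces as [ð] (rule 3).
/k/ (between /d/ and /a/) fails the environment for rule 1, so it stays [k].

[seteɣˈkʰoðka]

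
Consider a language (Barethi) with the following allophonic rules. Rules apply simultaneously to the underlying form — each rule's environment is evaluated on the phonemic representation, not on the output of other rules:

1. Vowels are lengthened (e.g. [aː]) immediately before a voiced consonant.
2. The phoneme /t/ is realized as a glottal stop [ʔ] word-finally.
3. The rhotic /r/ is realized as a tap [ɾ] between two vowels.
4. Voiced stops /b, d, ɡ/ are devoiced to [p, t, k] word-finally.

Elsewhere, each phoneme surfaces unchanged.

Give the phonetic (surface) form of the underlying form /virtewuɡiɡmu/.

/v/ stays [v].
/i/ — between /v/ and /r/, before a voiced consonant — surfaces as [iː] (rule 1).
/r/ (between /i/ and /t/) is in the target of rule 3 but the environment (between two vowels) is not met → [r].
/t/ (between /r/ and /e/) fails the environment for rule 2, so it stays [t].
/e/ meets the environment for rule 1 (before a voiced consonant) → [eː].
/w/ — not in any rule's target class → [w].
/u/ meets the environment for rule 1 (before a voiced consonant) → [uː].
/ɡ/ — between /u/ and /i/; rule 4 does not apply here → [ɡ].
/i/ (between /ɡ/ and /ɡ/) occurs before a voiced consonant → [iː] by rule 1.
/ɡ/ — between /i/ and /m/; rule 4 does not apply here → [ɡ].
/m/ (between /ɡ/ and /u/) is unaffected → [m].
/u/ (word-final) is in the target of rule 1 but the environment (before a voiced consonant) is not met → [u].

[viːrteːwuːɡiːɡmu]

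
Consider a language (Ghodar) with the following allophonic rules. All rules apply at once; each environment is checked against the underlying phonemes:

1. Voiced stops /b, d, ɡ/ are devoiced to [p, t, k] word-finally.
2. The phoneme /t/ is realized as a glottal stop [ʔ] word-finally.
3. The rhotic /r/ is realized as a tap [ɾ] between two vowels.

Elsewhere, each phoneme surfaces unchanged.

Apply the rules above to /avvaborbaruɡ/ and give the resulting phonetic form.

[avvaborbaɾuk]

/a/ — not in any rule's target class → [a].
/v/ stays [v].
/v/ (between /v/ and /a/): no rule targets it → [v].
/a/ (between /v/ and /b/): no rule targets it → [a].
/b/ (between /a/ and /o/) is in the target of rule 1 but the environment (word-finally) is not met → [b].
/o/ — not in any rule's target class → [o].
/r/ — between /o/ and /b/; rule 3 does not apply here → [r].
/b/ (between /r/ and /a/): rule 1 targets it, but not word-finally → unchanged [b].
/a/ (between /b/ and /r/) is unaffected → [a].
/r/ (between /a/ and /u/): between two vowels, so rule 3 applies → [ɾ].
/u/ — not in any rule's target class → [u].
/ɡ/ (word-final): word-finally, so rule 1 applies → [k].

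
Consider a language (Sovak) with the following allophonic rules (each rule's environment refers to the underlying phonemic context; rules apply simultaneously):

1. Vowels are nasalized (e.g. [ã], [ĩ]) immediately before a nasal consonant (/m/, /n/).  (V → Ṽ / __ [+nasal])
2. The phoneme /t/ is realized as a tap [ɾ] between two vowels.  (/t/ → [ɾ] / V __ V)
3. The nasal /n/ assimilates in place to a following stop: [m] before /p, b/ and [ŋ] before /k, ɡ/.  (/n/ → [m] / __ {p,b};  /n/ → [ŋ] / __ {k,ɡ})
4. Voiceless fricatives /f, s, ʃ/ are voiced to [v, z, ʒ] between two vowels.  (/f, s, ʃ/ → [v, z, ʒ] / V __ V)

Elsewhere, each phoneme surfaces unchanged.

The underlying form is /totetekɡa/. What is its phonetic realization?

/t/ (word-initial) fails the environment for rule 2, so it stays [t].
/o/ (between /t/ and /t/) is in the target of rule 1 but the environment (before a nasal consonant) is not met → [o].
/t/ meets the environment for rule 2 (between two vowels) → [ɾ].
/e/ — between /t/ and /t/; rule 1 does not apply here → [e].
/t/ meets the environment for rule 2 (between two vowels) → [ɾ].
/e/ — between /t/ and /k/; rule 1 does not apply here → [e].
/k/ (between /e/ and /ɡ/): no rule targets it → [k].
/ɡ/ — not in any rule's target class → [ɡ].
/a/ (word-final) fails the environment for rule 1, so it stays [a].

[toɾeɾekɡa]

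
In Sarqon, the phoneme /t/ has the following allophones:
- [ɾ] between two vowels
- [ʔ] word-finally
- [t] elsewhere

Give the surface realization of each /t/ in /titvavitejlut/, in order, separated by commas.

[t], [t], [ɾ], [ʔ]

Occurrence 1 (position 1): no conditioning environment matches → elsewhere allophone [t].
Occurrence 2 (position 3): no conditioning environment matches → elsewhere allophone [t].
Occurrence 3 (position 8): between two vowels → [ɾ].
Occurrence 4 (position 13): word-finally → [ʔ].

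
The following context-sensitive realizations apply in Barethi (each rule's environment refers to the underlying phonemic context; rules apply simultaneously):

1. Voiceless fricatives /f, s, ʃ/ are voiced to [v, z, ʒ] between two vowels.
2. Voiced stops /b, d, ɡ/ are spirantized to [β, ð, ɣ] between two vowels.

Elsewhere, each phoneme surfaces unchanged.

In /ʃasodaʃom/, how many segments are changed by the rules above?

3

Segments that undergo a rule: /s/ → [z] (rule 1); /d/ → [ð] (rule 2); /ʃ/ → [ʒ] (rule 1).
All other segments surface unchanged.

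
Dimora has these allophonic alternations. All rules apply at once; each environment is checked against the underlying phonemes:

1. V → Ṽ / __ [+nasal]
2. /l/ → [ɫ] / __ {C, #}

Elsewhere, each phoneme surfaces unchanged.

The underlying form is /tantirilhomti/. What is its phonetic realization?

[tãntiriɫhõmti]

/a/ (between /t/ and /n/) occurs before a nasal consonant → [ã] by rule 1.
/i/ (between /t/ and /r/) fails the environment for rule 1, so it stays [i].
/i/ — between /r/ and /l/; rule 1 does not apply here → [i].
/l/ (between /i/ and /h/): word-finally or immediately before a consonant, so rule 2 applies → [ɫ].
Rule 1 applies to /o/ (between /h/ and /m/: before a nasal consonant) → [õ].
/i/ — word-final; rule 1 does not apply here → [i].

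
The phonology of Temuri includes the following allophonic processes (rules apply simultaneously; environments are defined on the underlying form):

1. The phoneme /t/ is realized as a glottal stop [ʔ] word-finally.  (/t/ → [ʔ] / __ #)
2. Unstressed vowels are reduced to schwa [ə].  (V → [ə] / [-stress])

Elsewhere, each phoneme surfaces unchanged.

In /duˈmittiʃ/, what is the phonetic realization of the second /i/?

Rule 2 applies to /i/ (between /t/ and /ʃ/: in an unstressed syllable) → [ə].

[ə]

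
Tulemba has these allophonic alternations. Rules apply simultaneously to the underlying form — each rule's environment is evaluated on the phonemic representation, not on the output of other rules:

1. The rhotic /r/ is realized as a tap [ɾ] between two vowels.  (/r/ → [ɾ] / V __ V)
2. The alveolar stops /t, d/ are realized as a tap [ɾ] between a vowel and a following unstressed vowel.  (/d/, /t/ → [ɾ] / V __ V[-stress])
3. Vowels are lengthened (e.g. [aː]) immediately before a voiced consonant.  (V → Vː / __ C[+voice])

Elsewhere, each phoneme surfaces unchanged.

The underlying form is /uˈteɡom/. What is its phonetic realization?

[uˈteːɡoːm]

/u/ — word-initial; rule 3 does not apply here → [u].
/t/ (between /u/ and /e/) is in the target of rule 2 but the environment (between a vowel and a following unstressed vowel) is not met → [t].
/e/ (between /t/ and /ɡ/) occurs before a voiced consonant → [eː] by rule 3.
/ɡ/ (between /e/ and /o/) is unaffected → [ɡ].
/o/ (between /ɡ/ and /m/): before a voiced consonant, so rule 3 applies → [oː].
/m/ (word-final) is unaffected → [m].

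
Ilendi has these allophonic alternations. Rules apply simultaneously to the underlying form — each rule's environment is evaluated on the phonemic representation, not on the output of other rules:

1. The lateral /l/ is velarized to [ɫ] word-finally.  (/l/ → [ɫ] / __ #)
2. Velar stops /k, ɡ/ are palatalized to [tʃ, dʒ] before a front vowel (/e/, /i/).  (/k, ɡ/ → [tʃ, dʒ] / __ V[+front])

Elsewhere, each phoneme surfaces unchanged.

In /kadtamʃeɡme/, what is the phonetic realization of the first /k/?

/k/ (word-initial) is in the target of rule 2 but the environment (before a front vowel) is not met → [k].

[k]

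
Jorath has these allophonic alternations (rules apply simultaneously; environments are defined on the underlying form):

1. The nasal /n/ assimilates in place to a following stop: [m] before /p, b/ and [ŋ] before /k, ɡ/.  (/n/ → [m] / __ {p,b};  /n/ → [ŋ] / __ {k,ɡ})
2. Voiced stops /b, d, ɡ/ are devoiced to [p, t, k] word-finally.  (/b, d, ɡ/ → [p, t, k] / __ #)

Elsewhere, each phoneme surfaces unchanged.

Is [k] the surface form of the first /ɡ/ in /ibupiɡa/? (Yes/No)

No

/ɡ/ — between /i/ and /a/; rule 2 does not apply here → [ɡ].
The actual realization is [ɡ], not [k].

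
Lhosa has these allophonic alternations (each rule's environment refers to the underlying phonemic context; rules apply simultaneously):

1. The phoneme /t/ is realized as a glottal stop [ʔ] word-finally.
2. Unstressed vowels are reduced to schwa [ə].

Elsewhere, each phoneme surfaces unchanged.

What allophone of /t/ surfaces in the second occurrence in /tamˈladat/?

/t/ — word-final, word-finally — surfaces as [ʔ] (rule 1).

[ʔ]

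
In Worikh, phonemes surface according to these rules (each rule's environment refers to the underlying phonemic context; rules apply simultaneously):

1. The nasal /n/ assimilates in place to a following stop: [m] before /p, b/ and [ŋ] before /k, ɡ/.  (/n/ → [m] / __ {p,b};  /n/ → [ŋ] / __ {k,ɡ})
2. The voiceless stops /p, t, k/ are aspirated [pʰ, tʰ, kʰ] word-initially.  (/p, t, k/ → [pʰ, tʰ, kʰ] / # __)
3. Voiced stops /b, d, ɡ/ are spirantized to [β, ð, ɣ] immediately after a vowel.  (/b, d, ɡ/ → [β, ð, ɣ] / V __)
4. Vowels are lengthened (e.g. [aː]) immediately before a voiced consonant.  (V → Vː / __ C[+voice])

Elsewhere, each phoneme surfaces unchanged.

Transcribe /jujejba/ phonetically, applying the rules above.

[juːjeːjba]

/j/ (word-initial) is unaffected → [j].
/u/ meets the environment for rule 4 (before a voiced consonant) → [uː].
/j/ — not in any rule's target class → [j].
/e/ (between /j/ and /j/): before a voiced consonant, so rule 4 applies → [eː].
/j/ (between /e/ and /b/): no rule targets it → [j].
/b/ (between /j/ and /a/) is in the target of rule 3 but the environment (immediately after a vowel) is not met → [b].
/a/ (word-final): rule 4 targets it, but not before a voiced consonant → unchanged [a].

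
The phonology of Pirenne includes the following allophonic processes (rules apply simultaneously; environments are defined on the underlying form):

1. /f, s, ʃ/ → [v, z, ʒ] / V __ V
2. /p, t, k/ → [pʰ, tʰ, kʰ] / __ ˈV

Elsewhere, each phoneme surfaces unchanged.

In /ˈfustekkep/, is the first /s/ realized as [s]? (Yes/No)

/s/ (between /u/ and /t/): rule 1 targets it, but not between two vowels → unchanged [s].
The actual realization is [s], which matches [s].

Yes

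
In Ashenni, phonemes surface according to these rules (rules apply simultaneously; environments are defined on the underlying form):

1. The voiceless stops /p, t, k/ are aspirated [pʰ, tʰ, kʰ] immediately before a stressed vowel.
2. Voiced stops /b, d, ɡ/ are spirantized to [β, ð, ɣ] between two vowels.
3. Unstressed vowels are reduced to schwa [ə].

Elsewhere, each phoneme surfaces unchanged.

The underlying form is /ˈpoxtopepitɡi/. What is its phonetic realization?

/p/ (word-initial): immediately before a stressed vowel, so rule 1 applies → [pʰ].
/o/ (between /p/ and /x/) is in the target of rule 3 but the environment (in an unstressed syllable) is not met → [o].
/x/ — not in any rule's target class → [x].
/t/ (between /x/ and /o/) fails the environment for rule 1, so it stays [t].
/o/ meets the environment for rule 3 (in an unstressed syllable) → [ə].
/p/ (between /o/ and /e/) is in the target of rule 1 but the environment (immediately before a stressed vowel) is not met → [p].
/e/ meets the environment for rule 3 (in an unstressed syllable) → [ə].
/p/ (between /e/ and /i/) is in the target of rule 1 but the environment (immediately before a stressed vowel) is not met → [p].
/i/ (between /p/ and /t/): in an unstressed syllable, so rule 3 applies → [ə].
/t/ (between /i/ and /ɡ/) is in the target of rule 1 but the environment (immediately before a stressed vowel) is not met → [t].
/ɡ/ (between /t/ and /i/) is in the target of rule 2 but the environment (between two vowels) is not met → [ɡ].
/i/ (word-final): in an unstressed syllable, so rule 3 applies → [ə].

[ˈpʰoxtəpəpətɡə]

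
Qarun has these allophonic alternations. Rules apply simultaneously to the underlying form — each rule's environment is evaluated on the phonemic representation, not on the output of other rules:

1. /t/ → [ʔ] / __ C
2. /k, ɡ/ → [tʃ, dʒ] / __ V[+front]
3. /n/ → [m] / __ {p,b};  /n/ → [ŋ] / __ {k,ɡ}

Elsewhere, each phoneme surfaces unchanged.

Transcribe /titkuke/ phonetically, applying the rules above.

[tiʔkutʃe]

/t/ — word-initial; rule 1 does not apply here → [t].
/i/ — not in any rule's target class → [i].
/t/ — between /i/ and /k/, immediately before a consonant — surfaces as [ʔ] (rule 1).
/k/ — between /t/ and /u/; rule 2 does not apply here → [k].
/u/ (between /k/ and /k/) is unaffected → [u].
/k/ — between /u/ and /e/, before a front vowel — surfaces as [tʃ] (rule 2).
/e/ stays [e].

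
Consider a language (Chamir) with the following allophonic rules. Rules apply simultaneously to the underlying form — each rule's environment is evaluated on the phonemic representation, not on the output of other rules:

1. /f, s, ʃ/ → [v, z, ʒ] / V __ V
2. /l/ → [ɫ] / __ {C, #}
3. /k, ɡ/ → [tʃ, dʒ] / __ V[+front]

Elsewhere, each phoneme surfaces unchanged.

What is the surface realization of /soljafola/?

[soɫjavola]

/s/ (word-initial): rule 1 targets it, but not between two vowels → unchanged [s].
/o/ — not in any rule's target class → [o].
/l/ meets the environment for rule 2 (word-finally or immediately before a consonant) → [ɫ].
/j/ stays [j].
/a/ (between /j/ and /f/) is unaffected → [a].
/f/ meets the environment for rule 1 (between two vowels) → [v].
/o/ — not in any rule's target class → [o].
/l/ (between /o/ and /a/) fails the environment for rule 2, so it stays [l].
/a/ (word-final) is unaffected → [a].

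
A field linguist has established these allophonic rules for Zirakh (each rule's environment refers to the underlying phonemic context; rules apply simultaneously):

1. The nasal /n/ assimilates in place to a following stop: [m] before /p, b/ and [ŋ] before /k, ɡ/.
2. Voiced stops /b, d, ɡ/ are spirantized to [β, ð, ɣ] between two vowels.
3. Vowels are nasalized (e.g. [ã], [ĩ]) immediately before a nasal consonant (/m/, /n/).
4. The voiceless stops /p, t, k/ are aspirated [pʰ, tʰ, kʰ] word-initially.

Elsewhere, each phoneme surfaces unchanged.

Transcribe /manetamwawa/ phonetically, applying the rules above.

[mãnetãmwawa]

/m/ — not in any rule's target class → [m].
/a/ meets the environment for rule 3 (before a nasal consonant) → [ã].
/n/ (between /a/ and /e/) fails the environment for rule 1, so it stays [n].
/e/ (between /n/ and /t/): rule 3 targets it, but not before a nasal consonant → unchanged [e].
/t/ (between /e/ and /a/) is in the target of rule 4 but the environment (word-initially) is not met → [t].
Rule 3 applies to /a/ (between /t/ and /m/: before a nasal consonant) → [ã].
/m/ stays [m].
/w/ (between /m/ and /a/): no rule targets it → [w].
/a/ (between /w/ and /w/): rule 3 targets it, but not before a nasal consonant → unchanged [a].
/w/ — not in any rule's target class → [w].
/a/ (word-final) is in the target of rule 3 but the environment (before a nasal consonant) is not met → [a].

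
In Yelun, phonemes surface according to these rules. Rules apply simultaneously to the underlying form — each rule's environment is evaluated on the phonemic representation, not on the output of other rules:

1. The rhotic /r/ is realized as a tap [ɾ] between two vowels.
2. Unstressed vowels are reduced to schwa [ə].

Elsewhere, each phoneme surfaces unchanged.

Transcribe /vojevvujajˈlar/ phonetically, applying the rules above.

/v/ stays [v].
/o/ (between /v/ and /j/): in an unstressed syllable, so rule 2 applies → [ə].
/j/ — not in any rule's target class → [j].
/e/ (between /j/ and /v/) occurs in an unstressed syllable → [ə] by rule 2.
/v/ stays [v].
/v/ (between /v/ and /u/): no rule targets it → [v].
/u/ (between /v/ and /j/) occurs in an unstressed syllable → [ə] by rule 2.
/j/ stays [j].
Rule 2 applies to /a/ (between /j/ and /j/: in an unstressed syllable) → [ə].
/j/ (between /a/ and /l/) is unaffected → [j].
/l/ (between /j/ and /a/): no rule targets it → [l].
/a/ (between /l/ and /r/) is in the target of rule 2 but the environment (in an unstressed syllable) is not met → [a].
/r/ — word-final; rule 1 does not apply here → [r].

[vəjəvvəjəjˈlar]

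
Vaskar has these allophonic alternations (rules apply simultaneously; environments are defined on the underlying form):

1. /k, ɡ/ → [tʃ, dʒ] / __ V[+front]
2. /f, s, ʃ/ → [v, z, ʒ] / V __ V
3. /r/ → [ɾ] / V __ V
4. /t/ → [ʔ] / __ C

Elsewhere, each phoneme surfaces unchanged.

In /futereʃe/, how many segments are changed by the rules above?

2

Segments that undergo a rule: /r/ → [ɾ] (rule 3); /ʃ/ → [ʒ] (rule 2).
All other segments surface unchanged.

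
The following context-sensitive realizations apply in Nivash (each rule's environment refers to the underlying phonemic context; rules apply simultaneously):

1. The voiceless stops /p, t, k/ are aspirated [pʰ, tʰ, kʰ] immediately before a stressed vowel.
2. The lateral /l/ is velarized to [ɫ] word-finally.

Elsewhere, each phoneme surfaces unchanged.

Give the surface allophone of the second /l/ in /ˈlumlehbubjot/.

[l]

/l/ — between /m/ and /e/; rule 2 does not apply here → [l].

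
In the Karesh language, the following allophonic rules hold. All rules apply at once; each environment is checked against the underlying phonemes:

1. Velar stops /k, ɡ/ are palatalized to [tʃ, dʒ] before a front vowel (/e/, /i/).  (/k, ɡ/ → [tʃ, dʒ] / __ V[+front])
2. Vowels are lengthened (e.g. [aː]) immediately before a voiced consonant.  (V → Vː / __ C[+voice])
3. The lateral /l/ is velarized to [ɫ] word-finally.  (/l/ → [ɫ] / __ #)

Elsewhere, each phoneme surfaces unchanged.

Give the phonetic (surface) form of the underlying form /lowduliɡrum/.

[loːwduːliːɡruːm]

/l/ (word-initial) fails the environment for rule 3, so it stays [l].
Rule 2 applies to /o/ (between /l/ and /w/: before a voiced consonant) → [oː].
/w/ (between /o/ and /d/) is unaffected → [w].
/d/ (between /w/ and /u/): no rule targets it → [d].
/u/ meets the environment for rule 2 (before a voiced consonant) → [uː].
/l/ (between /u/ and /i/): rule 3 targets it, but not word-finally → unchanged [l].
/i/ (between /l/ and /ɡ/) occurs before a voiced consonant → [iː] by rule 2.
/ɡ/ (between /i/ and /r/) is in the target of rule 1 but the environment (before a front vowel) is not met → [ɡ].
/r/ (between /ɡ/ and /u/): no rule targets it → [r].
/u/ (between /r/ and /m/): before a voiced consonant, so rule 2 applies → [uː].
/m/ — not in any rule's target class → [m].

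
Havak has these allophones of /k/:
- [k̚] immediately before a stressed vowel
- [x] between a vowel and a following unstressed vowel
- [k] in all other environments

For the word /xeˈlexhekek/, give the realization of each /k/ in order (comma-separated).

Occurrence 1 (position 8): between a vowel and a following unstressed vowel → [x].
Occurrence 2 (position 10): no conditioning environment matches → elsewhere allophone [k].

[x], [k]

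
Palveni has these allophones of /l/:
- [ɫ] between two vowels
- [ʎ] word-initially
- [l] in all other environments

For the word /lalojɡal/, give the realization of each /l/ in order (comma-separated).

Occurrence 1 (position 1): word-initially → [ʎ].
Occurrence 2 (position 3): between two vowels → [ɫ].
Occurrence 3 (position 8): no conditioning environment matches → elsewhere allophone [l].

[ʎ], [ɫ], [l]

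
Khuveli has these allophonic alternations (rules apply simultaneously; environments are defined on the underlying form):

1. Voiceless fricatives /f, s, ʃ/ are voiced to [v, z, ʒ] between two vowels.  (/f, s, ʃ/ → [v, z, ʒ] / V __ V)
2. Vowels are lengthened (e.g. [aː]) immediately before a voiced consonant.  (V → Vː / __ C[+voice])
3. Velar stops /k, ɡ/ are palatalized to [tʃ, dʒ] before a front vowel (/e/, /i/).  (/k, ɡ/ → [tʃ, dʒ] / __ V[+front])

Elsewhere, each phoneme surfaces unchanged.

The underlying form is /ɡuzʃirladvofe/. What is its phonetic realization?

/ɡ/ (word-initial) is in the target of rule 3 but the environment (before a front vowel) is not met → [ɡ].
/u/ — between /ɡ/ and /z/, before a voiced consonant — surfaces as [uː] (rule 2).
/z/ (between /u/ and /ʃ/) is unaffected → [z].
/ʃ/ — between /z/ and /i/; rule 1 does not apply here → [ʃ].
/i/ — between /ʃ/ and /r/, before a voiced consonant — surfaces as [iː] (rule 2).
/r/ stays [r].
/l/ (between /r/ and /a/): no rule targets it → [l].
Rule 2 applies to /a/ (between /l/ and /d/: before a voiced consonant) → [aː].
/d/ — not in any rule's target class → [d].
/v/ (between /d/ and /o/) is unaffected → [v].
/o/ (between /v/ and /f/): rule 2 targets it, but not before a voiced consonant → unchanged [o].
/f/ — between /o/ and /e/, between two vowels — surfaces as [v] (rule 1).
/e/ — word-final; rule 2 does not apply here → [e].

[ɡuːzʃiːrlaːdvove]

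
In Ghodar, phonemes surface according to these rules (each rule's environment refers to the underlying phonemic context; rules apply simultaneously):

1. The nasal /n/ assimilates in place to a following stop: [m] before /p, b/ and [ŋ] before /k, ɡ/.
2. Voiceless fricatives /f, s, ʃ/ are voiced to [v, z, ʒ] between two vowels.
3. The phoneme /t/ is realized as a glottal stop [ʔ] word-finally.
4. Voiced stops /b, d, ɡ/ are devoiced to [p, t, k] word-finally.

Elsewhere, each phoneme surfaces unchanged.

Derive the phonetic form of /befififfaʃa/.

[beviviffaʒa]

/b/ — word-initial; rule 4 does not apply here → [b].
/f/ meets the environment for rule 2 (between two vowels) → [v].
/f/ — between /i/ and /i/, between two vowels — surfaces as [v] (rule 2).
/f/ (between /i/ and /f/) fails the environment for rule 2, so it stays [f].
/f/ (between /f/ and /a/) is in the target of rule 2 but the environment (between two vowels) is not met → [f].
/ʃ/ meets the environment for rule 2 (between two vowels) → [ʒ].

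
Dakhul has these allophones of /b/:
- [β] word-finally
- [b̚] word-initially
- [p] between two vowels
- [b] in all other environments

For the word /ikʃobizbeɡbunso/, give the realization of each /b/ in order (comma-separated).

Occurrence 1 (position 5): between two vowels → [p].
Occurrence 2 (position 8): no conditioning environment matches → elsewhere allophone [b].
Occurrence 3 (position 11): no conditioning environment matches → elsewhere allophone [b].

[p], [b], [b]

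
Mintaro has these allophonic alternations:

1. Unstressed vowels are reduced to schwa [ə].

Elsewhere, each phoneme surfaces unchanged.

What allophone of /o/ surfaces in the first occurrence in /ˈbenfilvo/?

/o/ — word-final, in an unstressed syllable — surfaces as [ə] (rule 1).

[ə]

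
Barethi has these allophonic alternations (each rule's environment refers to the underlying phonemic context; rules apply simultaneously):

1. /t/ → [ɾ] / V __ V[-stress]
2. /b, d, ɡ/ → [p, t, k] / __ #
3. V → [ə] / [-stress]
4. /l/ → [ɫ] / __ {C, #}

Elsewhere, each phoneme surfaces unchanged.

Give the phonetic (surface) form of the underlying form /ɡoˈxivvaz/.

[ɡəˈxivvəz]

/ɡ/ — word-initial; rule 2 does not apply here → [ɡ].
/o/ (between /ɡ/ and /x/) occurs in an unstressed syllable → [ə] by rule 3.
/i/ (between /x/ and /v/) is in the target of rule 3 but the environment (in an unstressed syllable) is not met → [i].
/a/ — between /v/ and /z/, in an unstressed syllable — surfaces as [ə] (rule 3).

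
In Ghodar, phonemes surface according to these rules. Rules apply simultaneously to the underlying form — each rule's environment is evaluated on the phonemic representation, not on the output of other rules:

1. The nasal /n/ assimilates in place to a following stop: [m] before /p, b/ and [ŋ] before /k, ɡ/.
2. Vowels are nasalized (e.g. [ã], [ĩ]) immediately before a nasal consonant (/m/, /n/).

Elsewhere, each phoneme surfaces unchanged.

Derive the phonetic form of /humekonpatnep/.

[hũmekõmpatnep]

/h/ — not in any rule's target class → [h].
/u/ — between /h/ and /m/, before a nasal consonant — surfaces as [ũ] (rule 2).
/m/ stays [m].
/e/ (between /m/ and /k/) is in the target of rule 2 but the environment (before a nasal consonant) is not met → [e].
/k/ (between /e/ and /o/) is unaffected → [k].
/o/ — between /k/ and /n/, before a nasal consonant — surfaces as [õ] (rule 2).
/n/ (between /o/ and /p/): before a labial or velar stop, so rule 1 applies → [m].
/p/ (between /n/ and /a/) is unaffected → [p].
/a/ (between /p/ and /t/): rule 2 targets it, but not before a nasal consonant → unchanged [a].
/t/ (between /a/ and /n/) is unaffected → [t].
/n/ (between /t/ and /e/): rule 1 targets it, but not before a labial or velar stop → unchanged [n].
/e/ (between /n/ and /p/) fails the environment for rule 2, so it stays [e].
/p/ — not in any rule's target class → [p].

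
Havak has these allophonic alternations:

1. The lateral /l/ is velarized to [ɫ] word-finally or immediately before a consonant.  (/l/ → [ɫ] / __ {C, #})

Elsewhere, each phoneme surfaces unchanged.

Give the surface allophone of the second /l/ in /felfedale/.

[l]

/l/ (between /a/ and /e/): rule 1 targets it, but not word-finally or immediately before a consonant → unchanged [l].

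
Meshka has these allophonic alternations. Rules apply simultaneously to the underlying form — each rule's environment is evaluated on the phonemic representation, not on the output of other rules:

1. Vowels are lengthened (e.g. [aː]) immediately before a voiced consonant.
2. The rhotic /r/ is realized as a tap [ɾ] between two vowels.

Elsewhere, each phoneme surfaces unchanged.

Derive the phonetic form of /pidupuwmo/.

[piːdupuːwmo]

/p/ — not in any rule's target class → [p].
/i/ — between /p/ and /d/, before a voiced consonant — surfaces as [iː] (rule 1).
/d/ stays [d].
/u/ (between /d/ and /p/) is in the target of rule 1 but the environment (before a voiced consonant) is not met → [u].
/p/ (between /u/ and /u/) is unaffected → [p].
/u/ (between /p/ and /w/): before a voiced consonant, so rule 1 applies → [uː].
/w/ stays [w].
/m/ (between /w/ and /o/): no rule targets it → [m].
/o/ (word-final) is in the target of rule 1 but the environment (before a voiced consonant) is not met → [o].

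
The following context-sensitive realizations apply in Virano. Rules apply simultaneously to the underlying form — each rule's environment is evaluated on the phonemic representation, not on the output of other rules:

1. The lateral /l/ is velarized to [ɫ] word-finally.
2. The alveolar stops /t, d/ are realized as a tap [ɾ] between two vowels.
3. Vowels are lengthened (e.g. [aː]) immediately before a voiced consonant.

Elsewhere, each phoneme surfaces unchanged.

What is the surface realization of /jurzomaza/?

/j/ — not in any rule's target class → [j].
/u/ (between /j/ and /r/) occurs before a voiced consonant → [uː] by rule 3.
/r/ — not in any rule's target class → [r].
/z/ stays [z].
/o/ meets the environment for rule 3 (before a voiced consonant) → [oː].
/m/ (between /o/ and /a/): no rule targets it → [m].
/a/ — between /m/ and /z/, before a voiced consonant — surfaces as [aː] (rule 3).
/z/ — not in any rule's target class → [z].
/a/ (word-final) fails the environment for rule 3, so it stays [a].

[juːrzoːmaːza]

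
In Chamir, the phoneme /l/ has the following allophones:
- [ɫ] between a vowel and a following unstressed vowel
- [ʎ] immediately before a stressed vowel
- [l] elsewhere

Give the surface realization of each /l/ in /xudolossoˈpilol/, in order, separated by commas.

[ɫ], [ɫ], [l]

Occurrence 1 (position 5): between a vowel and a following unstressed vowel → [ɫ].
Occurrence 2 (position 12): between a vowel and a following unstressed vowel → [ɫ].
Occurrence 3 (position 14): no conditioning environment matches → elsewhere allophone [l].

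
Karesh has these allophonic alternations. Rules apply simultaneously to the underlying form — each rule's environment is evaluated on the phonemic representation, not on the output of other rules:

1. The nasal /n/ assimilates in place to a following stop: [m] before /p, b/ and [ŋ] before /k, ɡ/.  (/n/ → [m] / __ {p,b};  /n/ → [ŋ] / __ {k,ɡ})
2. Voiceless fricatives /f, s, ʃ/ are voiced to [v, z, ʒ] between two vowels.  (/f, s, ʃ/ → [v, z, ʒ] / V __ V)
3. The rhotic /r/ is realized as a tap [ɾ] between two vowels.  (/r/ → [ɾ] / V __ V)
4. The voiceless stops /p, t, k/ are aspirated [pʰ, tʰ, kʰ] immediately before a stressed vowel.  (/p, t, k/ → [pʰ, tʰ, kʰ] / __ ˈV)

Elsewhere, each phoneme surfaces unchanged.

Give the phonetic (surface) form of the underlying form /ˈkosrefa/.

[ˈkʰosreva]

/k/ meets the environment for rule 4 (immediately before a stressed vowel) → [kʰ].
/o/ — not in any rule's target class → [o].
/s/ (between /o/ and /r/) fails the environment for rule 2, so it stays [s].
/r/ — between /s/ and /e/; rule 3 does not apply here → [r].
/e/ (between /r/ and /f/) is unaffected → [e].
Rule 2 applies to /f/ (between /e/ and /a/: between two vowels) → [v].
/a/ (word-final) is unaffected → [a].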